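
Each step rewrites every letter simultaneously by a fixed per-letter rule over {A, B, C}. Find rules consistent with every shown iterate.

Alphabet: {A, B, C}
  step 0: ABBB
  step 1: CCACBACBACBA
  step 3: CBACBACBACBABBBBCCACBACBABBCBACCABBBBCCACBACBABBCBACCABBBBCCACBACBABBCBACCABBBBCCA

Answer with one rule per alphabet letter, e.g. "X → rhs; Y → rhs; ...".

A->CCA, B->CBA, C->BB

  step 0 ⇒ step 1: ABBB ⇒ CCA·CBA·CBA·CBA
    A ↦ CCA
    B ↦ CBA
    C ↦ BB  (constrained at step 1)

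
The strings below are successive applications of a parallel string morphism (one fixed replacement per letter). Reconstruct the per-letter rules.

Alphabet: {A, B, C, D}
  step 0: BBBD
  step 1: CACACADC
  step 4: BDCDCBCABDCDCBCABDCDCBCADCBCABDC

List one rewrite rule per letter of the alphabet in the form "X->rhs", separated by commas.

  step 0 ⇒ step 1: BBBD ⇒ CA·CA·CA·DC
    B ↦ CA
    D ↦ DC
    A ↦ DC  (constrained at step 1)
    C ↦ B  (constrained at step 1)

A->DC, B->CA, C->B, D->DC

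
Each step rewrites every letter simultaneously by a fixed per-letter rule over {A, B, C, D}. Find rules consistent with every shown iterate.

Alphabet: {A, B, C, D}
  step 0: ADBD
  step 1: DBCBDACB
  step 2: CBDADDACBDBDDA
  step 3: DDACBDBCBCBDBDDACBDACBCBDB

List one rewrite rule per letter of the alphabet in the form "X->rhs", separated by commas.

A->DB, B->DA, C->D, D->CB

  step 2 ⇒ step 3: CBDADDACBDBDDA ⇒ D·DA·CB·DB·CB·CB·DB·D·DA·CB·DA·CB·CB·DB
    A ↦ DB
    B ↦ DA
    C ↦ D
    D ↦ CB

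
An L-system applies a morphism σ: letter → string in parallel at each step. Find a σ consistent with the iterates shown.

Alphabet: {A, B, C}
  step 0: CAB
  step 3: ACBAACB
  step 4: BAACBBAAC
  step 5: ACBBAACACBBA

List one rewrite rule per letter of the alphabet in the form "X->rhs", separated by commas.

  step 4 ⇒ step 5: BAACBBAAC ⇒ AC·B·B·A·AC·AC·B·B·A
    A ↦ B
    B ↦ AC
    C ↦ A

A->B, B->AC, C->A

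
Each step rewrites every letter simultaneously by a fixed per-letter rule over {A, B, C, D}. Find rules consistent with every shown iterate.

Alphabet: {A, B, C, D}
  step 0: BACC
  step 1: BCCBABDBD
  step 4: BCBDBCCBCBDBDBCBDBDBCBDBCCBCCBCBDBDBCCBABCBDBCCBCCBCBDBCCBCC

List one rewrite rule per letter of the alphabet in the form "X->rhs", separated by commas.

A->CBA, B->BC, C->BD, D->C

  step 0 ⇒ step 1: BACC ⇒ BC·CBA·BD·BD
    A ↦ CBA
    B ↦ BC
    C ↦ BD
    D ↦ C  (constrained at step 1)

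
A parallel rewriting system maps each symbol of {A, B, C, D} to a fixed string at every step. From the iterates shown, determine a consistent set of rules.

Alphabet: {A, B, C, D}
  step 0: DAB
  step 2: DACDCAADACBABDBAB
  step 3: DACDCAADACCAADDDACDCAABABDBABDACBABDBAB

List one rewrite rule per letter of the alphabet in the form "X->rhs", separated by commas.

  step 2 ⇒ step 3: DACDCAADACBABDBAB ⇒ DAC·D·CAA·DAC·CAA·D·D·DAC·D·CAA·BAB·D·BAB·DAC·BAB·D·BAB
    A ↦ D
    B ↦ BAB
    C ↦ CAA
    D ↦ DAC

A->D, B->BAB, C->CAA, D->DAC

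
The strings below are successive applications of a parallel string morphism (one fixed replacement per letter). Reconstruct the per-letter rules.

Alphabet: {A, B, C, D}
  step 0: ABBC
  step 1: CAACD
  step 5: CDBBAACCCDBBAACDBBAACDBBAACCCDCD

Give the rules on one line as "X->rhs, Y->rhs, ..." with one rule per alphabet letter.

A->C, B->A, C->CD, D->BB

  step 0 ⇒ step 1: ABBC ⇒ C·A·A·CD
    A ↦ C
    B ↦ A
    C ↦ CD
    D ↦ BB  (constrained at step 1)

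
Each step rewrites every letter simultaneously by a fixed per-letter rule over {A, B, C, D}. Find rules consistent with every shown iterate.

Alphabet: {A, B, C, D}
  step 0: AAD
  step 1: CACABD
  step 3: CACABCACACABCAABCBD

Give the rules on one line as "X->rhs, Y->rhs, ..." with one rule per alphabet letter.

A->CA, B->C, C->AB, D->BD

  step 0 ⇒ step 1: AAD ⇒ CA·CA·BD
    A ↦ CA
    D ↦ BD
    B ↦ C  (constrained at step 1)
    C ↦ AB  (constrained at step 1)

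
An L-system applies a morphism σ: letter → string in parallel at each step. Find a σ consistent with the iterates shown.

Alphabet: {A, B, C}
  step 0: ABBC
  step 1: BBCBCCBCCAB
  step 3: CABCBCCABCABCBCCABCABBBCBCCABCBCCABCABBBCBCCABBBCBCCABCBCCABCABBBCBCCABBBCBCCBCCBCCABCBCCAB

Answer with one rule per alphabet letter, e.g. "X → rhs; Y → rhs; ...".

  step 0 ⇒ step 1: ABBC ⇒ BB·CBC·CBC·CAB
    A ↦ BB
    B ↦ CBC
    C ↦ CAB

A->BB, B->CBC, C->CAB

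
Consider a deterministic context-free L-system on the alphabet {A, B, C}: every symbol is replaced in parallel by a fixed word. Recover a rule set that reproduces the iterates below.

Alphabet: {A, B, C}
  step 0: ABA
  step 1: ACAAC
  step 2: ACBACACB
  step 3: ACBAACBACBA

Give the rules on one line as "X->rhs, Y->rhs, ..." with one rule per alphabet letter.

A->AC, B->A, C->B

  step 2 ⇒ step 3: ACBACACB ⇒ AC·B·A·AC·B·AC·B·A
    A ↦ AC
    B ↦ A
    C ↦ B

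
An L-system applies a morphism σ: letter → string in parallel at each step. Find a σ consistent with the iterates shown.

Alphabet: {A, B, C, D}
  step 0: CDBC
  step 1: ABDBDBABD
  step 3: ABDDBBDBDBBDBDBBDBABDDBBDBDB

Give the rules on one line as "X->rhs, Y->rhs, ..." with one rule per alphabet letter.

A->CB, B->DB, C->ABD, D->B

  step 0 ⇒ step 1: CDBC ⇒ ABD·B·DB·ABD
    B ↦ DB
    C ↦ ABD
    D ↦ B
    A ↦ CB  (constrained at step 1)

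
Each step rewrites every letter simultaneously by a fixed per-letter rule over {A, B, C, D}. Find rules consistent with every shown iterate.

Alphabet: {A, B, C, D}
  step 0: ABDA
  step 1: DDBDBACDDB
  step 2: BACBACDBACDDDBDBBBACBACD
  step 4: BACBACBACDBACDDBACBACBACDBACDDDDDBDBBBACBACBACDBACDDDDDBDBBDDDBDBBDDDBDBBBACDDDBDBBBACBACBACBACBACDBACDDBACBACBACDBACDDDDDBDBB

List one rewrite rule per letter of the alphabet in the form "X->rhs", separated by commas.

  step 1 ⇒ step 2: DDBDBACDDB ⇒ BAC·BAC·D·BAC·D·DDB·DBB·BAC·BAC·D
    A ↦ DDB
    B ↦ D
    C ↦ DBB
    D ↦ BAC

A->DDB, B->D, C->DBB, D->BAC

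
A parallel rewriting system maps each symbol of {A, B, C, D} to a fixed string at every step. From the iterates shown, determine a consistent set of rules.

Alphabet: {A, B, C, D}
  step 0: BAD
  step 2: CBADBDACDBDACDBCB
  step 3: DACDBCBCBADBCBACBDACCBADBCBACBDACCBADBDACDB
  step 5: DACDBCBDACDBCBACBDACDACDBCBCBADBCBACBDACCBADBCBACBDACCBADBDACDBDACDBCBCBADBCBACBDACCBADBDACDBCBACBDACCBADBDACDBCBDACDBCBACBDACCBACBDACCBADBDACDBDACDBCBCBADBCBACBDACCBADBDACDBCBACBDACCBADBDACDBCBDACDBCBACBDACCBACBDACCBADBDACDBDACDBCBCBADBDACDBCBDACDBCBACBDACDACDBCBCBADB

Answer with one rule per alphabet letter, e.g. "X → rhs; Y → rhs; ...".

  step 2 ⇒ step 3: CBADBDACDBDACDBCB ⇒ DAC·DB·CB·CBA·DB·CBA·CB·DAC·CBA·DB·CBA·CB·DAC·CBA·DB·DAC·DB
    A ↦ CB
    B ↦ DB
    C ↦ DAC
    D ↦ CBA

A->CB, B->DB, C->DAC, D->CBA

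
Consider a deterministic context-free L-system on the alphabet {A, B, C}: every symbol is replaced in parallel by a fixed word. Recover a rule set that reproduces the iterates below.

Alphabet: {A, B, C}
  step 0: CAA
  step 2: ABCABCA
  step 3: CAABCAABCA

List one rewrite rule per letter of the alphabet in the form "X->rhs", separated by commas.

A->CA, B->A, C->B

  step 2 ⇒ step 3: ABCABCA ⇒ CA·A·B·CA·A·B·CA
    A ↦ CA
    B ↦ A
    C ↦ B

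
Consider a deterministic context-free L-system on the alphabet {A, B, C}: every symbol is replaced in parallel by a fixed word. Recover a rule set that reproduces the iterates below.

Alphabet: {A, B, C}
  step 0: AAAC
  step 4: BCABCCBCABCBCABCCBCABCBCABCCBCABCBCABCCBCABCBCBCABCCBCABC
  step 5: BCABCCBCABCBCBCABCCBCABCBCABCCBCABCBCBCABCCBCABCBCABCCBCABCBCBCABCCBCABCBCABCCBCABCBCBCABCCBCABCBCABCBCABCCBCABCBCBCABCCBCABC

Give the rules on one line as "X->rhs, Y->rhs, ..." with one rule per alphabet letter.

A->C, B->BCA, C->BC

  step 4 ⇒ step 5: BCABCCBCABCBCABCCBCABCBCABCCBCABCBCABCCBCABCBCBCABCCBCABC ⇒ BCA·BC·C·BCA·BC·BC·BCA·BC·C·BCA·BC·BCA·BC·C·BCA·BC·BC·BCA·BC·C·BCA·BC·BCA·BC·C·BCA·BC·BC·BCA·BC·C·BCA·BC·BCA·BC·C·BCA·BC·BC·BCA·BC·C·BCA·BC·BCA·BC·BCA·BC·C·BCA·BC·BC·BCA·BC·C·BCA·BC
    A ↦ C
    B ↦ BCA
    C ↦ BC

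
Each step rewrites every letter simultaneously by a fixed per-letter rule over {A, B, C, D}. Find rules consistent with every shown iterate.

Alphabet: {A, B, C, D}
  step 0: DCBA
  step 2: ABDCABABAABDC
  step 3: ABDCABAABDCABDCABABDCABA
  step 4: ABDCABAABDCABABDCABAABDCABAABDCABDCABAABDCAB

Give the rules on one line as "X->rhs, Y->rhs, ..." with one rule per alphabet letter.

A->AB, B->DC, C->A, D->AB

  step 3 ⇒ step 4: ABDCABAABDCABDCABABDCABA ⇒ AB·DC·AB·A·AB·DC·AB·AB·DC·AB·A·AB·DC·AB·A·AB·DC·AB·DC·AB·A·AB·DC·AB
    A ↦ AB
    B ↦ DC
    C ↦ A
    D ↦ AB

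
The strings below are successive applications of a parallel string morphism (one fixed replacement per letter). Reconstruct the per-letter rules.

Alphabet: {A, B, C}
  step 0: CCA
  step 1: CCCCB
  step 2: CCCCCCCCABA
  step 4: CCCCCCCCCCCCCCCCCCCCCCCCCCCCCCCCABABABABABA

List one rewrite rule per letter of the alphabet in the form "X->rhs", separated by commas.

A->B, B->ABA, C->CC

  step 1 ⇒ step 2: CCCCB ⇒ CC·CC·CC·CC·ABA
    B ↦ ABA
    C ↦ CC
  step 0 ⇒ step 1: CCA ⇒ CC·CC·B
    A ↦ B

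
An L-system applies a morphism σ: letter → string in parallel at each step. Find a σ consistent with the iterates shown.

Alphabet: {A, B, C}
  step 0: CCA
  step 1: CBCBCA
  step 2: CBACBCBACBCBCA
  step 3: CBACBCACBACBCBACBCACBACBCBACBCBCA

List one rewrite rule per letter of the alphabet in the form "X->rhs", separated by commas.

A->CA, B->ACB, C->CB

  step 2 ⇒ step 3: CBACBCBACBCBCA ⇒ CB·ACB·CA·CB·ACB·CB·ACB·CA·CB·ACB·CB·ACB·CB·CA
    A ↦ CA
    B ↦ ACB
    C ↦ CB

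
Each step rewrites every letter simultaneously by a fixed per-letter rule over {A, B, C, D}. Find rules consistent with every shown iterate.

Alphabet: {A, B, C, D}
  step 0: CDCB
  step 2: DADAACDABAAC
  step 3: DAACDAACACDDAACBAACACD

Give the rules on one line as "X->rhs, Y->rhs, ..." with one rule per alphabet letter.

  step 2 ⇒ step 3: DADAACDABAAC ⇒ DA·AC·DA·AC·AC·D·DA·AC·BA·AC·AC·D
    A ↦ AC
    B ↦ BA
    C ↦ D
    D ↦ DA

A->AC, B->BA, C->D, D->DA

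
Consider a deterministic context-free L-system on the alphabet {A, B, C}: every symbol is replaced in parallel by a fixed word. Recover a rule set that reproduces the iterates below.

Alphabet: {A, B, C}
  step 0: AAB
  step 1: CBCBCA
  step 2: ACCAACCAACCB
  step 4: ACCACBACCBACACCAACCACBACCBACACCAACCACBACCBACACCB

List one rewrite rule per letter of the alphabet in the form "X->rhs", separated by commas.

  step 1 ⇒ step 2: CBCBCA ⇒ AC·CA·AC·CA·AC·CB
    A ↦ CB
    B ↦ CA
    C ↦ AC

A->CB, B->CA, C->AC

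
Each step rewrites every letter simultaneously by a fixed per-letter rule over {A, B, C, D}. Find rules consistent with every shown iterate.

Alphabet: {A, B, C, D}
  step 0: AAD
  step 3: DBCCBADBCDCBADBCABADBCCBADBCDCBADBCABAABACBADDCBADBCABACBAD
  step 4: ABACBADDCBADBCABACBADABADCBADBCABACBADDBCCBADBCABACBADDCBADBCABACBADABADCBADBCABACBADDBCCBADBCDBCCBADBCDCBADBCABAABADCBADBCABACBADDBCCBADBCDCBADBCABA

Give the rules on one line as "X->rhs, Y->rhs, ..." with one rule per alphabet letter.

  step 3 ⇒ step 4: DBCCBADBCDCBADBCABADBCCBADBCDCBADBCABAABACBADDCBADBCABACBAD ⇒ ABA·CBA·D·D·CBA·DBC·ABA·CBA·D·ABA·D·CBA·DBC·ABA·CBA·D·DBC·CBA·DBC·ABA·CBA·D·D·CBA·DBC·ABA·CBA·D·ABA·D·CBA·DBC·ABA·CBA·D·DBC·CBA·DBC·DBC·CBA·DBC·D·CBA·DBC·ABA·ABA·D·CBA·DBC·ABA·CBA·D·DBC·CBA·DBC·D·CBA·DBC·ABA
    A ↦ DBC
    B ↦ CBA
    C ↦ D
    D ↦ ABA

A->DBC, B->CBA, C->D, D->ABA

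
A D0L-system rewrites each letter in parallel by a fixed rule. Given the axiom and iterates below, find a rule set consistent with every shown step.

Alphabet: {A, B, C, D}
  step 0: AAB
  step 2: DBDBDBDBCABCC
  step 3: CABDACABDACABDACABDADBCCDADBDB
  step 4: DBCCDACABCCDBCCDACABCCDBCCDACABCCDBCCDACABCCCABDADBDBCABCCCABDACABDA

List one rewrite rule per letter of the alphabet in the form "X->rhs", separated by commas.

A->CC, B->DA, C->DB, D->CAB

  step 3 ⇒ step 4: CABDACABDACABDACABDADBCCDADBDB ⇒ DB·CC·DA·CAB·CC·DB·CC·DA·CAB·CC·DB·CC·DA·CAB·CC·DB·CC·DA·CAB·CC·CAB·DA·DB·DB·CAB·CC·CAB·DA·CAB·DA
    A ↦ CC
    B ↦ DA
    C ↦ DB
    D ↦ CAB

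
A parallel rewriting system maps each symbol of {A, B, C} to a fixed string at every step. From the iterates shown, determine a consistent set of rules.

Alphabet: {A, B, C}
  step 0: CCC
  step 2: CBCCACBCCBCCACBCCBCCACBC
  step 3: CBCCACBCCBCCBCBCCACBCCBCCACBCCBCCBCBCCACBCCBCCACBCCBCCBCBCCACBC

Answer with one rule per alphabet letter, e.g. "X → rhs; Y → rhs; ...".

  step 2 ⇒ step 3: CBCCACBCCBCCACBCCBCCACBC ⇒ CBC·CA·CBC·CBC·CB·CBC·CA·CBC·CBC·CA·CBC·CBC·CB·CBC·CA·CBC·CBC·CA·CBC·CBC·CB·CBC·CA·CBC
    A ↦ CB
    B ↦ CA
    C ↦ CBC

A->CB, B->CA, C->CBC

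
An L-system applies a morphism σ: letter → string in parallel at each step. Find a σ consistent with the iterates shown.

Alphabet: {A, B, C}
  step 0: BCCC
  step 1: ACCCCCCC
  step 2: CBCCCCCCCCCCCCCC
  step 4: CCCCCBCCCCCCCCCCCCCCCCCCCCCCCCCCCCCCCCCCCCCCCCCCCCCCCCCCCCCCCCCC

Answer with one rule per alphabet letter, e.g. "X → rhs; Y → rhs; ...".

A->CB, B->AC, C->CC

  step 1 ⇒ step 2: ACCCCCCC ⇒ CB·CC·CC·CC·CC·CC·CC·CC
    A ↦ CB
    C ↦ CC
  step 0 ⇒ step 1: BCCC ⇒ AC·CC·CC·CC
    B ↦ AC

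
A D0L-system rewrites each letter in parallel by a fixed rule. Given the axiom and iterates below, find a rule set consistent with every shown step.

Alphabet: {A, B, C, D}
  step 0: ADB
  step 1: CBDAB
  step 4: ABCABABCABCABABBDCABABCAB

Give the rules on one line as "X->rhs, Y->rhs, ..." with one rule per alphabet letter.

A->C, B->AB, C->AB, D->BD

  step 0 ⇒ step 1: ADB ⇒ C·BD·AB
    A ↦ C
    B ↦ AB
    D ↦ BD
    C ↦ AB  (constrained at step 1)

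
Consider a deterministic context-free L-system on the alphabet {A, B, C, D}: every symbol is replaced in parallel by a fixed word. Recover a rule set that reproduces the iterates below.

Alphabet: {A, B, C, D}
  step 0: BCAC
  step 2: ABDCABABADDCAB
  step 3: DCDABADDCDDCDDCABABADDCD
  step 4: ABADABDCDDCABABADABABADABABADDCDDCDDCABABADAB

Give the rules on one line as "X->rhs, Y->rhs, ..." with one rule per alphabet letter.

A->DC, B->D, C->AD, D->AB

  step 3 ⇒ step 4: DCDABADDCDDCDDCABABADDCD ⇒ AB·AD·AB·DC·D·DC·AB·AB·AD·AB·AB·AD·AB·AB·AD·DC·D·DC·D·DC·AB·AB·AD·AB
    A ↦ DC
    B ↦ D
    C ↦ AD
    D ↦ AB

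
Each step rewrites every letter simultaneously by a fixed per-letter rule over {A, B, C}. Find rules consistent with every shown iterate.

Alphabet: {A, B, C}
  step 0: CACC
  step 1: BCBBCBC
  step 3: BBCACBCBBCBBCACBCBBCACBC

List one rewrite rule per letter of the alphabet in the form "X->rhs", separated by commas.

  step 0 ⇒ step 1: CACC ⇒ BC·B·BC·BC
    A ↦ B
    C ↦ BC
    B ↦ AC  (constrained at step 1)

A->B, B->AC, C->BC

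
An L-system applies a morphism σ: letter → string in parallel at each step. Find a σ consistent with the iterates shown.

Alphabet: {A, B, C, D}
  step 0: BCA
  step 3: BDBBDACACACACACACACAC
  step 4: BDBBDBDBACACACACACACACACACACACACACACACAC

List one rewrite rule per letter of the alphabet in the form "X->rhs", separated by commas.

  step 3 ⇒ step 4: BDBBDACACACACACACACAC ⇒ BD·B·BD·BD·B·AC·AC·AC·AC·AC·AC·AC·AC·AC·AC·AC·AC·AC·AC·AC·AC
    A ↦ AC
    B ↦ BD
    C ↦ AC
    D ↦ B

A->AC, B->BD, C->AC, D->B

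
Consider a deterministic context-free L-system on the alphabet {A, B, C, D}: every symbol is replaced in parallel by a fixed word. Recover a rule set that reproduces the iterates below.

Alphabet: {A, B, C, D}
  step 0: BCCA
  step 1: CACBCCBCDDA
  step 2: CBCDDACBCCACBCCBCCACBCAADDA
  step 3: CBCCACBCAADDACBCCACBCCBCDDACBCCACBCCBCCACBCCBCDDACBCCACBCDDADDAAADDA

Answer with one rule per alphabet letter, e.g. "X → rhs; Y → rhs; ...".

A->DDA, B->CA, C->CBC, D->A

  step 2 ⇒ step 3: CBCDDACBCCACBCCBCCACBCAADDA ⇒ CBC·CA·CBC·A·A·DDA·CBC·CA·CBC·CBC·DDA·CBC·CA·CBC·CBC·CA·CBC·CBC·DDA·CBC·CA·CBC·DDA·DDA·A·A·DDA
    A ↦ DDA
    B ↦ CA
    C ↦ CBC
    D ↦ A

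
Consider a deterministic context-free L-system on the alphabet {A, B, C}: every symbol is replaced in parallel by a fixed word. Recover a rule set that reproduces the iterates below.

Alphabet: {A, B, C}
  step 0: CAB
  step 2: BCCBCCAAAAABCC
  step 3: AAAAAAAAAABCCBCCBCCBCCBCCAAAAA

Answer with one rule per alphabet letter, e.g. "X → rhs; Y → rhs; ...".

A->BCC, B->A, C->AA

  step 2 ⇒ step 3: BCCBCCAAAAABCC ⇒ A·AA·AA·A·AA·AA·BCC·BCC·BCC·BCC·BCC·A·AA·AA
    A ↦ BCC
    B ↦ A
    C ↦ AA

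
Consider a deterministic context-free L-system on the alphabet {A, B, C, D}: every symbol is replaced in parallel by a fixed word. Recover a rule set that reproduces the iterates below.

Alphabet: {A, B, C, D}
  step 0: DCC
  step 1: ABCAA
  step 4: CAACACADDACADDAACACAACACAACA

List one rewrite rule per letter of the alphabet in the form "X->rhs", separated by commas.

  step 0 ⇒ step 1: DCC ⇒ ABC·A·A
    C ↦ A
    D ↦ ABC
    A ↦ CA  (constrained at step 1)
    B ↦ DD  (constrained at step 1)

A->CA, B->DD, C->A, D->ABC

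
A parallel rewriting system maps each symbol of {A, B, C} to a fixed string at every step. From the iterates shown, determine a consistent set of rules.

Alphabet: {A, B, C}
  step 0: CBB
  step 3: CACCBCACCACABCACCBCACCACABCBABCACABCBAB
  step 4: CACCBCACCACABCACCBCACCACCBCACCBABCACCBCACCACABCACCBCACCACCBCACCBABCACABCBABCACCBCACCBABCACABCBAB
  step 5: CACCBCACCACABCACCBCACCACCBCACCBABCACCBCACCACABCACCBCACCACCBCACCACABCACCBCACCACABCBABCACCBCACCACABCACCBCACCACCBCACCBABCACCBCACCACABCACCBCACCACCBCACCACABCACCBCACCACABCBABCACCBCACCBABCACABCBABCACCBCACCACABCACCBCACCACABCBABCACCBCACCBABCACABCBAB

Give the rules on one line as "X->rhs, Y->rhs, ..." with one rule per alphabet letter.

  step 4 ⇒ step 5: CACCBCACCACABCACCBCACCACCBCACCBABCACCBCACCACABCACCBCACCACCBCACCBABCACABCBABCACCBCACCBABCACABCBAB ⇒ CAC·CB·CAC·CAC·AB·CAC·CB·CAC·CAC·CB·CAC·CB·AB·CAC·CB·CAC·CAC·AB·CAC·CB·CAC·CAC·CB·CAC·CAC·AB·CAC·CB·CAC·CAC·AB·CB·AB·CAC·CB·CAC·CAC·AB·CAC·CB·CAC·CAC·CB·CAC·CB·AB·CAC·CB·CAC·CAC·AB·CAC·CB·CAC·CAC·CB·CAC·CAC·AB·CAC·CB·CAC·CAC·AB·CB·AB·CAC·CB·CAC·CB·AB·CAC·AB·CB·AB·CAC·CB·CAC·CAC·AB·CAC·CB·CAC·CAC·AB·CB·AB·CAC·CB·CAC·CB·AB·CAC·AB·CB·AB
    A ↦ CB
    B ↦ AB
    C ↦ CAC

A->CB, B->AB, C->CAC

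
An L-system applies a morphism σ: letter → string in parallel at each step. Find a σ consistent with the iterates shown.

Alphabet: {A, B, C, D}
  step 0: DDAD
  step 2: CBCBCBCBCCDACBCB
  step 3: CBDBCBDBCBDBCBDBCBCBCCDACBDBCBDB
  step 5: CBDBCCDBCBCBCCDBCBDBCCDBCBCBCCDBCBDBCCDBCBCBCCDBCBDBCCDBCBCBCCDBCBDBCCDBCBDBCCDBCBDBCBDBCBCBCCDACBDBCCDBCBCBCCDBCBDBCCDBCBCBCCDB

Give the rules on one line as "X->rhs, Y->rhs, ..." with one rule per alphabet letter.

A->DA, B->DB, C->CB, D->CC

  step 2 ⇒ step 3: CBCBCBCBCCDACBCB ⇒ CB·DB·CB·DB·CB·DB·CB·DB·CB·CB·CC·DA·CB·DB·CB·DB
    A ↦ DA
    B ↦ DB
    C ↦ CB
    D ↦ CC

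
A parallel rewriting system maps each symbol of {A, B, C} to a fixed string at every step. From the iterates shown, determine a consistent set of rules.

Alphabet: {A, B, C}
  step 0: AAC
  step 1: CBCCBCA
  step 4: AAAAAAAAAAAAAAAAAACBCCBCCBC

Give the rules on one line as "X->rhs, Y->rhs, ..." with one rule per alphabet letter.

  step 0 ⇒ step 1: AAC ⇒ CBC·CBC·A
    A ↦ CBC
    C ↦ A
    B ↦ A  (constrained at step 1)

A->CBC, B->A, C->A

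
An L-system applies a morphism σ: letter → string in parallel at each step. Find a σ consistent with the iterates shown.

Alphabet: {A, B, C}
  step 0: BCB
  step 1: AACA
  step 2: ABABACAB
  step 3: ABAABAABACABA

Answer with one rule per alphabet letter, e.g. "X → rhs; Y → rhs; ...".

  step 2 ⇒ step 3: ABABACAB ⇒ AB·A·AB·A·AB·AC·AB·A
    A ↦ AB
    B ↦ A
    C ↦ AC

A->AB, B->A, C->AC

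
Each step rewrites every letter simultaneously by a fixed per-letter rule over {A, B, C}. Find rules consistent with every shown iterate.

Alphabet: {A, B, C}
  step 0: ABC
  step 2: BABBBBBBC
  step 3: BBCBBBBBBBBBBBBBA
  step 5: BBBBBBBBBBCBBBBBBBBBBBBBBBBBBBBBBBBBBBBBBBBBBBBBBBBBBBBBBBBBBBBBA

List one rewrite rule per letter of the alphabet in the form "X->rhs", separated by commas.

  step 2 ⇒ step 3: BABBBBBBC ⇒ BB·C·BB·BB·BB·BB·BB·BB·BA
    A ↦ C
    B ↦ BB
    C ↦ BA

A->C, B->BB, C->BA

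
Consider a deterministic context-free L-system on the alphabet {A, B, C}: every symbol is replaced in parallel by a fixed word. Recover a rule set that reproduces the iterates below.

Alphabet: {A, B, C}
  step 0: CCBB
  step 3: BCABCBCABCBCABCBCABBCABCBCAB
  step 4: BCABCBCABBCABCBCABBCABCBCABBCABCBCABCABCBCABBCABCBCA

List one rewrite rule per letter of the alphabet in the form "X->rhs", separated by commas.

  step 3 ⇒ step 4: BCABCBCABCBCABCBCABBCABCBCAB ⇒ BCA·B·C·BCA·B·BCA·B·C·BCA·B·BCA·B·C·BCA·B·BCA·B·C·BCA·BCA·B·C·BCA·B·BCA·B·C·BCA
    A ↦ C
    B ↦ BCA
    C ↦ B

A->C, B->BCA, C->B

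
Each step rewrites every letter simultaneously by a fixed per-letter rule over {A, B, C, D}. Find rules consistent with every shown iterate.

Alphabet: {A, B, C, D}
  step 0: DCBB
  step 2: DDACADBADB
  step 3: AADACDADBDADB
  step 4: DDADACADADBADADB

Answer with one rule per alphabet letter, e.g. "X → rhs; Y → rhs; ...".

  step 3 ⇒ step 4: AADACDADBDADB ⇒ D·D·A·D·AC·A·D·A·DB·A·D·A·DB
    A ↦ D
    B ↦ DB
    C ↦ AC
    D ↦ A

A->D, B->DB, C->AC, D->A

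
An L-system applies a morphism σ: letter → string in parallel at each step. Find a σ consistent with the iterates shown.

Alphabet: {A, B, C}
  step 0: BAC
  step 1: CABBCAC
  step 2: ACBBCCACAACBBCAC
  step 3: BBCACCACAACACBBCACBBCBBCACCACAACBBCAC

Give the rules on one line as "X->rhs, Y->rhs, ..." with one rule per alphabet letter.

A->BBC, B->CA, C->AC

  step 2 ⇒ step 3: ACBBCCACAACBBCAC ⇒ BBC·AC·CA·CA·AC·AC·BBC·AC·BBC·BBC·AC·CA·CA·AC·BBC·AC
    A ↦ BBC
    B ↦ CA
    C ↦ AC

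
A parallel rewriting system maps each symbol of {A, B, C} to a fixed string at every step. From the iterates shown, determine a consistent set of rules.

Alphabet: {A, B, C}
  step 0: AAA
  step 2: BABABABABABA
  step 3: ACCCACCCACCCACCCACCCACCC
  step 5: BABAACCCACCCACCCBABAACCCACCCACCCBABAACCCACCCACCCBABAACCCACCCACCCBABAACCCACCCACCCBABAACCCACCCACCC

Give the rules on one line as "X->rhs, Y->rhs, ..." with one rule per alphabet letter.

A->CC, B->AC, C->BA

  step 2 ⇒ step 3: BABABABABABA ⇒ AC·CC·AC·CC·AC·CC·AC·CC·AC·CC·AC·CC
    A ↦ CC
    B ↦ AC
    C ↦ BA  (constrained at step 3)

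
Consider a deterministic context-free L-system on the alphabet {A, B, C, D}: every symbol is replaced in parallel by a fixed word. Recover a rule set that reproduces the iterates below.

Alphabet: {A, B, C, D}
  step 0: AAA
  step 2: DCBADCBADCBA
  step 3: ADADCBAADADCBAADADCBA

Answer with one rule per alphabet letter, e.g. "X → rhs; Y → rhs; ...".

  step 2 ⇒ step 3: DCBADCBADCBA ⇒ A·DA·DC·BA·A·DA·DC·BA·A·DA·DC·BA
    A ↦ BA
    B ↦ DC
    C ↦ DA
    D ↦ A

A->BA, B->DC, C->DA, D->A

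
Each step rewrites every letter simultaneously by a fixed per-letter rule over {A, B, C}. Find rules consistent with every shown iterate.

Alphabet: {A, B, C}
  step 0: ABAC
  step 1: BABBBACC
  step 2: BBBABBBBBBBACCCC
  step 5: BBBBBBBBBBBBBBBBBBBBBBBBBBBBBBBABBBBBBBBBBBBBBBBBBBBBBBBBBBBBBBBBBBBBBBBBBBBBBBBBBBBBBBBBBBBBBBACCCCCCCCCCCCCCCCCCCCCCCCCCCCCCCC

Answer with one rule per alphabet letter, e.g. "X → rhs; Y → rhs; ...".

  step 1 ⇒ step 2: BABBBACC ⇒ BB·BA·BB·BB·BB·BA·CC·CC
    A ↦ BA
    B ↦ BB
    C ↦ CC

A->BA, B->BB, C->CC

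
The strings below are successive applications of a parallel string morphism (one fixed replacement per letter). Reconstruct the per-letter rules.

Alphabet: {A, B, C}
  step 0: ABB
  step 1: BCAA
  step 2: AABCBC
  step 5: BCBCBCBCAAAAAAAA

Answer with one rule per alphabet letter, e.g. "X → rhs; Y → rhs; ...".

  step 1 ⇒ step 2: BCAA ⇒ A·A·BC·BC
    A ↦ BC
    B ↦ A
    C ↦ A

A->BC, B->A, C->A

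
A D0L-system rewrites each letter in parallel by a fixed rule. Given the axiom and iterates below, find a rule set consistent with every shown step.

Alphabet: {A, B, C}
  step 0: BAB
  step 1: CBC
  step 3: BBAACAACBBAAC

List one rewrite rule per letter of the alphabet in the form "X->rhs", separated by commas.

  step 0 ⇒ step 1: BAB ⇒ C·B·C
    A ↦ B
    B ↦ C
    C ↦ AAC  (constrained at step 1)

A->B, B->C, C->AAC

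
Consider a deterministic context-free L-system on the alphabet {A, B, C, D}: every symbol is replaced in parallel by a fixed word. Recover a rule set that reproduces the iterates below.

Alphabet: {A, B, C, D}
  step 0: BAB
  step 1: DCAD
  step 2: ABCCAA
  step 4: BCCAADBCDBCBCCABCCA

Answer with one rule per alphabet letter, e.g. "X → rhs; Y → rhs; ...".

  step 1 ⇒ step 2: DCAD ⇒ A·BC·CA·A
    A ↦ CA
    C ↦ BC
    D ↦ A
  step 0 ⇒ step 1: BAB ⇒ D·CA·D
    B ↦ D

A->CA, B->D, C->BC, D->A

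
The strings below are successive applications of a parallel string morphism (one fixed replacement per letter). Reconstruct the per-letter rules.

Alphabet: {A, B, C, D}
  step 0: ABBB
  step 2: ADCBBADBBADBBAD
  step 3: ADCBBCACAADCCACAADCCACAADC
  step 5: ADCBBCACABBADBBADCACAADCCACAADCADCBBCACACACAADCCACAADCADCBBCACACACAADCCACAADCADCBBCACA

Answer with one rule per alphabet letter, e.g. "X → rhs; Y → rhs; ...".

  step 2 ⇒ step 3: ADCBBADBBADBBAD ⇒ AD·C·BB·CA·CA·AD·C·CA·CA·AD·C·CA·CA·AD·C
    A ↦ AD
    B ↦ CA
    C ↦ BB
    D ↦ C

A->AD, B->CA, C->BB, D->C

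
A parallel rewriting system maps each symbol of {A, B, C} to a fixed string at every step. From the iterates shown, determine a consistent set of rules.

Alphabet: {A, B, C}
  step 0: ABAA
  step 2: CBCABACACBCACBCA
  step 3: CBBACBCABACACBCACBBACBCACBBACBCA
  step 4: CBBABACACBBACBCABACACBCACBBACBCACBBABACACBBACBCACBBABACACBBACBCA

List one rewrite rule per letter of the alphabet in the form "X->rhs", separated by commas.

A->CA, B->BA, C->CB

  step 3 ⇒ step 4: CBBACBCABACACBCACBBACBCACBBACBCA ⇒ CB·BA·BA·CA·CB·BA·CB·CA·BA·CA·CB·CA·CB·BA·CB·CA·CB·BA·BA·CA·CB·BA·CB·CA·CB·BA·BA·CA·CB·BA·CB·CA
    A ↦ CA
    B ↦ BA
    C ↦ CB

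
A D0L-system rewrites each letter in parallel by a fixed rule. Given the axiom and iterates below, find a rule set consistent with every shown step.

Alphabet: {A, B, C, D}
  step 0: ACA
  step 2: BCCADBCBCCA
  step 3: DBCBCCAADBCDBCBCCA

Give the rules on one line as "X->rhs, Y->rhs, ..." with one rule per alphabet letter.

A->CA, B->D, C->BC, D->A

  step 2 ⇒ step 3: BCCADBCBCCA ⇒ D·BC·BC·CA·A·D·BC·D·BC·BC·CA
    A ↦ CA
    B ↦ D
    C ↦ BC
    D ↦ A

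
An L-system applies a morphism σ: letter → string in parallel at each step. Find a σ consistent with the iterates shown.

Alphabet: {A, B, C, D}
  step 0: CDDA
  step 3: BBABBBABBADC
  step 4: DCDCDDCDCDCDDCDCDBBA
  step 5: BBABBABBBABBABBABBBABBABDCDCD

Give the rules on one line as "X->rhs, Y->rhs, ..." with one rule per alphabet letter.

A->D, B->DC, C->BA, D->B

  step 4 ⇒ step 5: DCDCDDCDCDCDDCDCDBBA ⇒ B·BA·B·BA·B·B·BA·B·BA·B·BA·B·B·BA·B·BA·B·DC·DC·D
    A ↦ D
    B ↦ DC
    C ↦ BA
    D ↦ B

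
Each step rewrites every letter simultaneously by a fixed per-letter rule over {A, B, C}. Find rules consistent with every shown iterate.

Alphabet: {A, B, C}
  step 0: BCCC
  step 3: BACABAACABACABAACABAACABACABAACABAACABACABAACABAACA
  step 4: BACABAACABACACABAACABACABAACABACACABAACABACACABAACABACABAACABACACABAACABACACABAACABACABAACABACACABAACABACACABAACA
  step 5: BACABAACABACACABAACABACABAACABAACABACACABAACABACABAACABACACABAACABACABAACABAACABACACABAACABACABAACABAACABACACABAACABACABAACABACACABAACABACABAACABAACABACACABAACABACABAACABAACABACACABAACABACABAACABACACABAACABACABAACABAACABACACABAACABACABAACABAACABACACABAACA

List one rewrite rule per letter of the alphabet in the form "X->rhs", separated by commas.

  step 4 ⇒ step 5: BACABAACABACACABAACABACABAACABACACABAACABACACABAACABACABAACABACACABAACABACACABAACABACABAACABACACABAACABACACABAACA ⇒ BA·CA·BAA·CA·BA·CA·CA·BAA·CA·BA·CA·BAA·CA·BAA·CA·BA·CA·CA·BAA·CA·BA·CA·BAA·CA·BA·CA·CA·BAA·CA·BA·CA·BAA·CA·BAA·CA·BA·CA·CA·BAA·CA·BA·CA·BAA·CA·BAA·CA·BA·CA·CA·BAA·CA·BA·CA·BAA·CA·BA·CA·CA·BAA·CA·BA·CA·BAA·CA·BAA·CA·BA·CA·CA·BAA·CA·BA·CA·BAA·CA·BAA·CA·BA·CA·CA·BAA·CA·BA·CA·BAA·CA·BA·CA·CA·BAA·CA·BA·CA·BAA·CA·BAA·CA·BA·CA·CA·BAA·CA·BA·CA·BAA·CA·BAA·CA·BA·CA·CA·BAA·CA
    A ↦ CA
    B ↦ BA
    C ↦ BAA

A->CA, B->BA, C->BAA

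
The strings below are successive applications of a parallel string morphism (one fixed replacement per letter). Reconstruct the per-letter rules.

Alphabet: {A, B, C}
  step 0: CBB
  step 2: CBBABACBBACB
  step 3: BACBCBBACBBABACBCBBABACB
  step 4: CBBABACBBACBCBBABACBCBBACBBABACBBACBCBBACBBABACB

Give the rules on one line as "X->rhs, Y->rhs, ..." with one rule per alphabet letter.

A->BA, B->CB, C->BA

  step 3 ⇒ step 4: BACBCBBACBBABACBCBBABACB ⇒ CB·BA·BA·CB·BA·CB·CB·BA·BA·CB·CB·BA·CB·BA·BA·CB·BA·CB·CB·BA·CB·BA·BA·CB
    A ↦ BA
    B ↦ CB
    C ↦ BA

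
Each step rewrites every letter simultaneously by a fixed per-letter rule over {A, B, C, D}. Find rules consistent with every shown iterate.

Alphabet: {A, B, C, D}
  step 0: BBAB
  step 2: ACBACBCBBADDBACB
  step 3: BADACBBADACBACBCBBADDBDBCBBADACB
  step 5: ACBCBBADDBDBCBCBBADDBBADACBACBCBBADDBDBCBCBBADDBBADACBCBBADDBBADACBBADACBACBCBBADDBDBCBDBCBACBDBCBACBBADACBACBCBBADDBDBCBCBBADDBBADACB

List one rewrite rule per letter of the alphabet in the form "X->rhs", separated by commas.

A->BAD, B->CB, C->A, D->DB

  step 2 ⇒ step 3: ACBACBCBBADDBACB ⇒ BAD·A·CB·BAD·A·CB·A·CB·CB·BAD·DB·DB·CB·BAD·A·CB
    A ↦ BAD
    B ↦ CB
    C ↦ A
    D ↦ DB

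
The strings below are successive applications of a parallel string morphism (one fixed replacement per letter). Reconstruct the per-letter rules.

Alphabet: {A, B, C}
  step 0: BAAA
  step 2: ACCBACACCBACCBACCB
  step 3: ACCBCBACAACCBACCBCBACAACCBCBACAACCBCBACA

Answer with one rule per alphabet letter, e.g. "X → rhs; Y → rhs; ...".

  step 2 ⇒ step 3: ACCBACACCBACCBACCB ⇒ AC·CB·CB·ACA·AC·CB·AC·CB·CB·ACA·AC·CB·CB·ACA·AC·CB·CB·ACA
    A ↦ AC
    B ↦ ACA
    C ↦ CB

A->AC, B->ACA, C->CB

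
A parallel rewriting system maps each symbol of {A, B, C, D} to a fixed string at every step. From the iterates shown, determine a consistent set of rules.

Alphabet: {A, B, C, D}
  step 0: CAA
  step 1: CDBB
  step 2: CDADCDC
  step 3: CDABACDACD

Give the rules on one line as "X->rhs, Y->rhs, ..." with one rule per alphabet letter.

A->B, B->DC, C->CD, D->A

  step 2 ⇒ step 3: CDADCDC ⇒ CD·A·B·A·CD·A·CD
    A ↦ B
    C ↦ CD
    D ↦ A
  step 1 ⇒ step 2: CDBB ⇒ CD·A·DC·DC
    B ↦ DC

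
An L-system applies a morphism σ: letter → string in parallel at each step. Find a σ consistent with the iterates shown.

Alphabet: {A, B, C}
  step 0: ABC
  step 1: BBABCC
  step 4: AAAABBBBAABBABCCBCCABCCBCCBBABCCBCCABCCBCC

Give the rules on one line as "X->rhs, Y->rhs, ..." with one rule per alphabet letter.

A->BB, B->A, C->BCC

  step 0 ⇒ step 1: ABC ⇒ BB·A·BCC
    A ↦ BB
    B ↦ A
    C ↦ BCC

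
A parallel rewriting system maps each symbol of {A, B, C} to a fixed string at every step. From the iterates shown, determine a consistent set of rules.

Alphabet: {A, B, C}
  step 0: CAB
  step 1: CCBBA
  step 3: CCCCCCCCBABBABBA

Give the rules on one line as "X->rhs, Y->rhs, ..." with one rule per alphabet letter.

  step 0 ⇒ step 1: CAB ⇒ CC·B·BA
    A ↦ B
    B ↦ BA
    C ↦ CC

A->B, B->BA, C->CC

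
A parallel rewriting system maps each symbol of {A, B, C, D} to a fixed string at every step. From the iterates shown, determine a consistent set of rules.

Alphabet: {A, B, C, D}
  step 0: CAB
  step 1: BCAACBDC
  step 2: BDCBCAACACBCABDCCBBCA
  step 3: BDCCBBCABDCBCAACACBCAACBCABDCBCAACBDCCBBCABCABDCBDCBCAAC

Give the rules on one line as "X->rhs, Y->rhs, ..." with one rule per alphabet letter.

A->AC, B->BDC, C->BCA, D->CB

  step 2 ⇒ step 3: BDCBCAACACBCABDCCBBCA ⇒ BDC·CB·BCA·BDC·BCA·AC·AC·BCA·AC·BCA·BDC·BCA·AC·BDC·CB·BCA·BCA·BDC·BDC·BCA·AC
    A ↦ AC
    B ↦ BDC
    C ↦ BCA
    D ↦ CB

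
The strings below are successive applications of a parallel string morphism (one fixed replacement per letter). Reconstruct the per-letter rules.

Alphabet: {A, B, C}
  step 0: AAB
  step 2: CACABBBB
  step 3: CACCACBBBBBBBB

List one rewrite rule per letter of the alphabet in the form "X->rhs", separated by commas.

A->C, B->BB, C->CA

  step 2 ⇒ step 3: CACABBBB ⇒ CA·C·CA·C·BB·BB·BB·BB
    A ↦ C
    B ↦ BB
    C ↦ CA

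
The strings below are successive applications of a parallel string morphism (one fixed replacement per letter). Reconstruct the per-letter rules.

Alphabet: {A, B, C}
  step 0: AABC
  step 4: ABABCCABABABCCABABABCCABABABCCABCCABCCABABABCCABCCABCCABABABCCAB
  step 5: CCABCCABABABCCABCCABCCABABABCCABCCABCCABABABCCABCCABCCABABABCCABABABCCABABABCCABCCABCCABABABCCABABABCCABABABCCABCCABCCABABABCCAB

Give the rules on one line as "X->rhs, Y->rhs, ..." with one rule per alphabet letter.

  step 4 ⇒ step 5: ABABCCABABABCCABABABCCABABABCCABCCABCCABABABCCABCCABCCABABABCCAB ⇒ CC·AB·CC·AB·AB·AB·CC·AB·CC·AB·CC·AB·AB·AB·CC·AB·CC·AB·CC·AB·AB·AB·CC·AB·CC·AB·CC·AB·AB·AB·CC·AB·AB·AB·CC·AB·AB·AB·CC·AB·CC·AB·CC·AB·AB·AB·CC·AB·AB·AB·CC·AB·AB·AB·CC·AB·CC·AB·CC·AB·AB·AB·CC·AB
    A ↦ CC
    B ↦ AB
    C ↦ AB

A->CC, B->AB, C->AB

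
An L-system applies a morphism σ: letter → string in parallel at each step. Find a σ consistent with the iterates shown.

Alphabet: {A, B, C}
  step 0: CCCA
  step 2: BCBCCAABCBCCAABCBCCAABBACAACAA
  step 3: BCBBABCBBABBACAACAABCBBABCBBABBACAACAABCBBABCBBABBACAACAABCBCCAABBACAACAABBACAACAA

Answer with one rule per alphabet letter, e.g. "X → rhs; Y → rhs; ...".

A->CAA, B->BC, C->BBA

  step 2 ⇒ step 3: BCBCCAABCBCCAABCBCCAABBACAACAA ⇒ BC·BBA·BC·BBA·BBA·CAA·CAA·BC·BBA·BC·BBA·BBA·CAA·CAA·BC·BBA·BC·BBA·BBA·CAA·CAA·BC·BC·CAA·BBA·CAA·CAA·BBA·CAA·CAA
    A ↦ CAA
    B ↦ BC
    C ↦ BBA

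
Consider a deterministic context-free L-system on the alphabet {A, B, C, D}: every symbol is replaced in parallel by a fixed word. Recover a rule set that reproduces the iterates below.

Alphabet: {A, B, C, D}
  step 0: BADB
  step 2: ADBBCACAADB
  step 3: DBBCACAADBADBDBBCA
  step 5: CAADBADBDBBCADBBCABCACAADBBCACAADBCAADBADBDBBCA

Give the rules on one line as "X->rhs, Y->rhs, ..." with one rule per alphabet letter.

  step 2 ⇒ step 3: ADBBCACAADB ⇒ DB·B·CA·CA·A·DB·A·DB·DB·B·CA
    A ↦ DB
    B ↦ CA
    C ↦ A
    D ↦ B

A->DB, B->CA, C->A, D->B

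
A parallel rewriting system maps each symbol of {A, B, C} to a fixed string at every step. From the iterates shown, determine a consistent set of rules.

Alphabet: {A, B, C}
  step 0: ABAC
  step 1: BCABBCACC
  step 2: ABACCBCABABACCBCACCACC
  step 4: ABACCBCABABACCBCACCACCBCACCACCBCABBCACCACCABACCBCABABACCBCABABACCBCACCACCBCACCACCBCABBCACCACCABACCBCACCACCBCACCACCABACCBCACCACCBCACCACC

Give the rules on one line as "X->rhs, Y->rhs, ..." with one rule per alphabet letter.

A->BC, B->AB, C->ACC

  step 1 ⇒ step 2: BCABBCACC ⇒ AB·ACC·BC·AB·AB·ACC·BC·ACC·ACC
    A ↦ BC
    B ↦ AB
    C ↦ ACC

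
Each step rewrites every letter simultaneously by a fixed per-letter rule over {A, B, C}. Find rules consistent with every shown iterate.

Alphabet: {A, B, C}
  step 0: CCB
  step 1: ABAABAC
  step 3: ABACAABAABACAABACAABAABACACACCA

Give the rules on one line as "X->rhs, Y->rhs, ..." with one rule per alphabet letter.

A->CA, B->C, C->ABA

  step 0 ⇒ step 1: CCB ⇒ ABA·ABA·C
    B ↦ C
    C ↦ ABA
    A ↦ CA  (constrained at step 1)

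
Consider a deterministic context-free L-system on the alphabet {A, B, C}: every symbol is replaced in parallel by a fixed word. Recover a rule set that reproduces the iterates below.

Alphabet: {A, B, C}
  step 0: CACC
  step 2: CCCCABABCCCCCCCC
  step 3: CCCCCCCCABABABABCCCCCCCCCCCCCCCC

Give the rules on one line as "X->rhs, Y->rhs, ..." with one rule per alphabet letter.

A->AB, B->AB, C->CC

  step 2 ⇒ step 3: CCCCABABCCCCCCCC ⇒ CC·CC·CC·CC·AB·AB·AB·AB·CC·CC·CC·CC·CC·CC·CC·CC
    A ↦ AB
    B ↦ AB
    C ↦ CC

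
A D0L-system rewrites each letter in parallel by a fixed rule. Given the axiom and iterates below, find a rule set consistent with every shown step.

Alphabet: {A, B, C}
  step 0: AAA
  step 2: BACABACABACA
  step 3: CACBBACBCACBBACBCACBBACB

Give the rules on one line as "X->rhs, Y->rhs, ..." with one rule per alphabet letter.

A->CB, B->CA, C->BA

  step 2 ⇒ step 3: BACABACABACA ⇒ CA·CB·BA·CB·CA·CB·BA·CB·CA·CB·BA·CB
    A ↦ CB
    B ↦ CA
    C ↦ BA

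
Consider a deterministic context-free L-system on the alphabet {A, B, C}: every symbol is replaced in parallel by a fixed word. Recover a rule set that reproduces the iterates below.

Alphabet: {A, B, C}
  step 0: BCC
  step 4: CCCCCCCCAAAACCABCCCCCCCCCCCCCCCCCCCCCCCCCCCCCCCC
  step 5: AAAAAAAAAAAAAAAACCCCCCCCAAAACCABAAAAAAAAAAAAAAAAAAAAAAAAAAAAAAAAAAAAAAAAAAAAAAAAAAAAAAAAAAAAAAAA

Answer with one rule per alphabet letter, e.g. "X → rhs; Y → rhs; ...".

  step 4 ⇒ step 5: CCCCCCCCAAAACCABCCCCCCCCCCCCCCCCCCCCCCCCCCCCCCCC ⇒ AA·AA·AA·AA·AA·AA·AA·AA·CC·CC·CC·CC·AA·AA·CC·AB·AA·AA·AA·AA·AA·AA·AA·AA·AA·AA·AA·AA·AA·AA·AA·AA·AA·AA·AA·AA·AA·AA·AA·AA·AA·AA·AA·AA·AA·AA·AA·AA
    A ↦ CC
    B ↦ AB
    C ↦ AA

A->CC, B->AB, C->AA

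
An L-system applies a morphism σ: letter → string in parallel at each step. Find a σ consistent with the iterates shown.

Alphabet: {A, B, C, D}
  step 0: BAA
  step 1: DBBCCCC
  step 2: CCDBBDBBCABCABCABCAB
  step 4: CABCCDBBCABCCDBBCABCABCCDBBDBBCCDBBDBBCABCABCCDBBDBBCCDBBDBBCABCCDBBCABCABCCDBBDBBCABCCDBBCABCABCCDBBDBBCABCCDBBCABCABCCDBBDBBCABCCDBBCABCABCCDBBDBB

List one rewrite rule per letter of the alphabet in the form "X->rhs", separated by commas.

A->CC, B->DBB, C->CAB, D->CC

  step 1 ⇒ step 2: DBBCCCC ⇒ CC·DBB·DBB·CAB·CAB·CAB·CAB
    B ↦ DBB
    C ↦ CAB
    D ↦ CC
  step 0 ⇒ step 1: BAA ⇒ DBB·CC·CC
    A ↦ CC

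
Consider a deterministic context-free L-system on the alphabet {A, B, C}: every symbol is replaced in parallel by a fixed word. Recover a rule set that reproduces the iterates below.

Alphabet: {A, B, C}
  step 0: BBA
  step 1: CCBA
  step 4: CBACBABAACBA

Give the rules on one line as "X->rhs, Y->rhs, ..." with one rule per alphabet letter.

A->BA, B->C, C->A

  step 0 ⇒ step 1: BBA ⇒ C·C·BA
    A ↦ BA
    B ↦ C
    C ↦ A  (constrained at step 1)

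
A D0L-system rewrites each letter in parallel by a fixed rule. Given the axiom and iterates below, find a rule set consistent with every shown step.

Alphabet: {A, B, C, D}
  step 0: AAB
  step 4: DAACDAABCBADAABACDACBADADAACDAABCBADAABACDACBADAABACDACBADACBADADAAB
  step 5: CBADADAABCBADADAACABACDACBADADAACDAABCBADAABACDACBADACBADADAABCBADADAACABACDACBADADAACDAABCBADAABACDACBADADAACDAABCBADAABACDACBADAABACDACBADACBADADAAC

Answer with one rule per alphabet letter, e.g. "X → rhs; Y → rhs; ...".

A->DA, B->AC, C->AB, D->CBA

  step 4 ⇒ step 5: DAACDAABCBADAABACDACBADADAACDAABCBADAABACDACBADAABACDACBADACBADADAAB ⇒ CBA·DA·DA·AB·CBA·DA·DA·AC·AB·AC·DA·CBA·DA·DA·AC·DA·AB·CBA·DA·AB·AC·DA·CBA·DA·CBA·DA·DA·AB·CBA·DA·DA·AC·AB·AC·DA·CBA·DA·DA·AC·DA·AB·CBA·DA·AB·AC·DA·CBA·DA·DA·AC·DA·AB·CBA·DA·AB·AC·DA·CBA·DA·AB·AC·DA·CBA·DA·CBA·DA·DA·AC
    A ↦ DA
    B ↦ AC
    C ↦ AB
    D ↦ CBA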